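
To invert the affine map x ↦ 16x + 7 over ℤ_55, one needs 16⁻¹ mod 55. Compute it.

gcd(55, 16) by repeated division:
55 = 3*16 + 7
16 = 2*7 + 2
7 = 3*2 + 1
2 = 2*1 + 0
Since gcd(16, 55) = 1, back-substitute to write 1 as a combination:
1 = 7 − 3·2
1 = −3·16 + 7·7
1 = 7·55 − 24·16
Hence 16⁻¹ ≡ -24 ≡ 31 (mod 55).

31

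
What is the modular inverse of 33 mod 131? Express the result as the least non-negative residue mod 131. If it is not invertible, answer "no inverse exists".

gcd(131, 33) by repeated division:
131 = 3·33 + 32
33 = 1·32 + 1
32 = 32·1 + 0
gcd = 1, so the inverse exists. Back-substitute:
1 = 33 − 32
1 = −131 + 4·33
So 33·4 ≡ 1 (mod 131).

4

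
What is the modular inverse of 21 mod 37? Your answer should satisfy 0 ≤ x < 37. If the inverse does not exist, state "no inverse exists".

30

Run Euclid on (37, 21):
37 = 1·21 + 16
21 = 1·16 + 5
16 = 3·5 + 1
5 = 5·1 + 0
The gcd is 1. Working backward:
1 = 16 − 3·5
1 = −3·21 + 4·16
1 = 4·37 − 7·21
Hence 21⁻¹ ≡ -7 ≡ 30 (mod 37).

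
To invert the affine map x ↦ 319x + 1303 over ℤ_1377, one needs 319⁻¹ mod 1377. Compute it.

Apply the Euclidean algorithm to 1377 and 319:
1377 = 4*319 + 101
319 = 3*101 + 16
101 = 6*16 + 5
16 = 3*5 + 1
5 = 5*1 + 0
Since gcd(319, 1377) = 1, back-substitute to write 1 as a combination:
1 = 16 − 3·5
1 = −3·101 + 19·16
1 = 19·319 − 60·101
1 = −60·1377 + 259·319
So 319·259 ≡ 1 (mod 1377).

259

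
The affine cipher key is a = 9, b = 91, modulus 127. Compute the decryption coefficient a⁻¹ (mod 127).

Run Euclid on (127, 9):
127 = 14×9 + 1
9 = 9×1 + 0
gcd = 1, so the inverse exists. Back-substitute:
1 = 127 − 14·9
Thus 9·(-14) ≡ 1 (mod 127); reducing, -14 mod 127 = 113.

113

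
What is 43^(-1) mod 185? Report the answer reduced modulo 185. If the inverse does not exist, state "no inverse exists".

142

Apply the Euclidean algorithm to 185 and 43:
185 = 4·43 + 13
43 = 3·13 + 4
13 = 3·4 + 1
4 = 4·1 + 0
Since gcd(43, 185) = 1, back-substitute to write 1 as a combination:
1 = 13 − 3·4
1 = −3·43 + 10·13
1 = 10·185 − 43·43
Thus 43·(-43) ≡ 1 (mod 185); reducing, -43 mod 185 = 142.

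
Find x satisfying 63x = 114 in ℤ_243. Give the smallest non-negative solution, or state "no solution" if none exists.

gcd(63, 243):
243 = 3*63 + 54
63 = 1*54 + 9
54 = 6*9 + 0
gcd = 9, but 9 ∤ 114, so the congruence has no solution.

no solution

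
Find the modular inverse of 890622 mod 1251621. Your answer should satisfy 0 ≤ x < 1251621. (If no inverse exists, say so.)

Euclidean algorithm on 1251621, 890622:
1251621 = 1*890622 + 360999
890622 = 2*360999 + 168624
360999 = 2*168624 + 23751
168624 = 7*23751 + 2367
23751 = 10*2367 + 81
2367 = 29*81 + 18
81 = 4*18 + 9
18 = 2*9 + 0
Since gcd = 9 > 1, 890622 is not a unit mod 1251621.

no inverse exists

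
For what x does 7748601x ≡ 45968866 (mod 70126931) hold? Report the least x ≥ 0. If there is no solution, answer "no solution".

no solution

gcd(7748601, 70126931):
70126931 = 9×7748601 + 389522
7748601 = 19×389522 + 347683
389522 = 1×347683 + 41839
347683 = 8×41839 + 12971
41839 = 3×12971 + 2926
12971 = 4×2926 + 1267
2926 = 2×1267 + 392
1267 = 3×392 + 91
392 = 4×91 + 28
91 = 3×28 + 7
28 = 4×7 + 0
gcd = 7, but 7 ∤ 45968866, so the congruence has no solution.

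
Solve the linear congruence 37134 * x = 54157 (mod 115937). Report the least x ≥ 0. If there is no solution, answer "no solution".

7966

First find gcd(37134, 115937):
115937 = 3×37134 + 4535
37134 = 8×4535 + 854
4535 = 5×854 + 265
854 = 3×265 + 59
265 = 4×59 + 29
59 = 2×29 + 1
29 = 29×1 + 0
gcd = 1, so a unique solution mod 115937 exists.
Back-substitute for the Bézout coefficients:
1 = 59 − 2·29
1 = −2·265 + 9·59
1 = 9·854 − 29·265
1 = −29·4535 + 154·854
1 = 154·37134 − 1261·4535
1 = −1261·115937 + 3937·37134
So 37134·(3937) ≡ 1 (mod 115937), giving 37134⁻¹ ≡ 3937.
x ≡ 37134⁻¹·54157 ≡ 3937·54157 ≡ 7966 (mod 115937).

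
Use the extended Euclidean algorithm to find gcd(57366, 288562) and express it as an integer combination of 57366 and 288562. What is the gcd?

2

Apply Euclid's algorithm to 288562 and 57366:
288562 = 5·57366 + 1732
57366 = 33·1732 + 210
1732 = 8·210 + 52
210 = 4·52 + 2
52 = 26·2 + 0
gcd(57366, 288562) = 2.
Working backward:
2 = 210 − 4·52
2 = −4·1732 + 33·210
2 = 33·57366 − 1093·1732
2 = −1093·288562 + 5498·57366
So 2 = (-1093)·288562 + (5498)·57366.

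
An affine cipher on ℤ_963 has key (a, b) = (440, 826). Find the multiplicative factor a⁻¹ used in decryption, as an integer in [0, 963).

Run Euclid on (963, 440):
963 = 2*440 + 83
440 = 5*83 + 25
83 = 3*25 + 8
25 = 3*8 + 1
8 = 8*1 + 0
Since gcd(440, 963) = 1, back-substitute to write 1 as a combination:
1 = 25 − 3·8
1 = −3·83 + 10·25
1 = 10·440 − 53·83
1 = −53·963 + 116·440
So 440·116 ≡ 1 (mod 963).

116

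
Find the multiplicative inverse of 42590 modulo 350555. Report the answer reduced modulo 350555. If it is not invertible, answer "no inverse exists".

Compute gcd(42590, 350555):
350555 = 8*42590 + 9835
42590 = 4*9835 + 3250
9835 = 3*3250 + 85
3250 = 38*85 + 20
85 = 4*20 + 5
20 = 4*5 + 0
Since gcd = 5 > 1, 42590 is not a unit mod 350555.

no inverse exists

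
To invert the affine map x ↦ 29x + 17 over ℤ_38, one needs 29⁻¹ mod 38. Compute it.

Extended Euclidean algorithm:
38 = 1·29 + 9
29 = 3·9 + 2
9 = 4·2 + 1
2 = 2·1 + 0
gcd = 1, so the inverse exists. Back-substitute:
1 = 9 − 4·2
1 = −4·29 + 13·9
1 = 13·38 − 17·29
Hence 29⁻¹ ≡ -17 ≡ 21 (mod 38).

21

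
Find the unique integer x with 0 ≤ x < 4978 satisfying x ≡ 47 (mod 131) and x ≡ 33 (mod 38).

Write x = 47 + 131·k. Then 131·k ≡ 33 − 47 ≡ 24 (mod 38).
Need 131⁻¹ mod 38. Extended Euclid on (38, 17):
38 = 2*17 + 4
17 = 4*4 + 1
4 = 4*1 + 0
Back-substitute:
1 = 17 − 4·4
1 = −4·38 + 9·17
131⁻¹ ≡ 9 (mod 38), so k ≡ 9·24 ≡ 26 (mod 38).
x = 47 + 131·26 = 3453.

3453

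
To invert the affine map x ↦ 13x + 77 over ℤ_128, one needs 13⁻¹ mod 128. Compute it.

Apply the Euclidean algorithm to 128 and 13:
128 = 9·13 + 11
13 = 1·11 + 2
11 = 5·2 + 1
2 = 2·1 + 0
Since gcd(13, 128) = 1, back-substitute to write 1 as a combination:
1 = 11 − 5·2
1 = −5·13 + 6·11
1 = 6·128 − 59·13
So 13·(-59) ≡ 1 (mod 128), and -59 ≡ 69 (mod 128).

69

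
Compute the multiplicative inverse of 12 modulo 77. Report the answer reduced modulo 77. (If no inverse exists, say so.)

Apply the Euclidean algorithm to 77 and 12:
77 = 6*12 + 5
12 = 2*5 + 2
5 = 2*2 + 1
2 = 2*1 + 0
gcd = 1, so the inverse exists. Back-substitute:
1 = 5 − 2·2
1 = −2·12 + 5·5
1 = 5·77 − 32·12
Thus 12·(-32) ≡ 1 (mod 77); reducing, -32 mod 77 = 45.

45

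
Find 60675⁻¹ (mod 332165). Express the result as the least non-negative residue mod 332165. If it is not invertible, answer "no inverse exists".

no inverse exists

Euclidean algorithm on 332165, 60675:
332165 = 5·60675 + 28790
60675 = 2·28790 + 3095
28790 = 9·3095 + 935
3095 = 3·935 + 290
935 = 3·290 + 65
290 = 4·65 + 30
65 = 2·30 + 5
30 = 6·5 + 0
Since gcd = 5 > 1, 60675 is not a unit mod 332165.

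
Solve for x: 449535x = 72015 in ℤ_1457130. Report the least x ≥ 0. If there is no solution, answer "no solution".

First find gcd(449535, 1457130):
1457130 = 3·449535 + 108525
449535 = 4·108525 + 15435
108525 = 7·15435 + 480
15435 = 32·480 + 75
480 = 6·75 + 30
75 = 2·30 + 15
30 = 2·15 + 0
gcd = 15 and 15 | 72015, so solutions exist. Divide through by 15: 29969x ≡ 4801 (mod 97142).
Now find 29969⁻¹ mod 97142:
97142 = 3*29969 + 7235
29969 = 4*7235 + 1029
7235 = 7*1029 + 32
1029 = 32*32 + 5
32 = 6*5 + 2
5 = 2*2 + 1
2 = 2*1 + 0
Back-substitute:
1 = 5 − 2·2
1 = −2·32 + 13·5
1 = 13·1029 − 418·32
1 = −418·7235 + 2939·1029
1 = 2939·29969 − 12174·7235
1 = −12174·97142 + 39461·29969
So 29969⁻¹ ≡ 39461 (mod 97142).
Then x ≡ 39461·4801 ≡ 25361 (mod 97142); the smallest non-negative solution is x = 25361.

25361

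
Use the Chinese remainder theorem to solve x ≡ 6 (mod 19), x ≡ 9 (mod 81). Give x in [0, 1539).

576

Write x = 6 + 19·k. Then 19·k ≡ 9 − 6 ≡ 3 (mod 81).
Need 19⁻¹ mod 81. Extended Euclid on (81, 19):
81 = 4*19 + 5
19 = 3*5 + 4
5 = 1*4 + 1
4 = 4*1 + 0
Back-substitute:
1 = 5 − 4
1 = −19 + 4·5
1 = 4·81 − 17·19
19⁻¹ ≡ 64 (mod 81), so k ≡ 64·3 ≡ 30 (mod 81).
x = 6 + 19·30 = 576.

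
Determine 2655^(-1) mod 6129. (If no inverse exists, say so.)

Compute gcd(2655, 6129):
6129 = 2*2655 + 819
2655 = 3*819 + 198
819 = 4*198 + 27
198 = 7*27 + 9
27 = 3*9 + 0
The gcd is 9, not 1, hence no inverse exists.

no inverse exists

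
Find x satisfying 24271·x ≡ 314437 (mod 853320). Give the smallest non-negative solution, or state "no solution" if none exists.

gcd(24271, 853320):
853320 = 35*24271 + 3835
24271 = 6*3835 + 1261
3835 = 3*1261 + 52
1261 = 24*52 + 13
52 = 4*13 + 0
gcd = 13, but 13 ∤ 314437, so the congruence has no solution.

no solution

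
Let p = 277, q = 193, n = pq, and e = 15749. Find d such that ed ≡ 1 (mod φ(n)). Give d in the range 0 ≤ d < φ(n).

28493

φ(n) = (p−1)(q−1) = 276·192 = 52992.
Need d with 15749·d ≡ 1 (mod 52992). Apply the extended Euclidean algorithm:
52992 = 3·15749 + 5745
15749 = 2·5745 + 4259
5745 = 1·4259 + 1486
4259 = 2·1486 + 1287
1486 = 1·1287 + 199
1287 = 6·199 + 93
199 = 2·93 + 13
93 = 7·13 + 2
13 = 6·2 + 1
2 = 2·1 + 0
Back-substitute:
1 = 13 − 6·2
1 = −6·93 + 43·13
1 = 43·199 − 92·93
1 = −92·1287 + 595·199
1 = 595·1486 − 687·1287
1 = −687·4259 + 1969·1486
1 = 1969·5745 − 2656·4259
1 = −2656·15749 + 7281·5745
1 = 7281·52992 − 24499·15749
So 15749·(-24499) ≡ 1 (mod 52992), hence d ≡ -24499 ≡ 28493 (mod 52992).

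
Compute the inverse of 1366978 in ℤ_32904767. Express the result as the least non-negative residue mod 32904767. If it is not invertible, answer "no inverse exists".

Apply the Euclidean algorithm to 32904767 and 1366978:
32904767 = 24×1366978 + 97295
1366978 = 14×97295 + 4848
97295 = 20×4848 + 335
4848 = 14×335 + 158
335 = 2×158 + 19
158 = 8×19 + 6
19 = 3×6 + 1
6 = 6×1 + 0
The gcd is 1. Working backward:
1 = 19 − 3·6
1 = −3·158 + 25·19
1 = 25·335 − 53·158
1 = −53·4848 + 767·335
1 = 767·97295 − 15393·4848
1 = −15393·1366978 + 216269·97295
1 = 216269·32904767 − 5205849·1366978
Hence 1366978⁻¹ ≡ -5205849 ≡ 27698918 (mod 32904767).

27698918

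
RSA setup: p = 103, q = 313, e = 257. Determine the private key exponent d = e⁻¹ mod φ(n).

φ(n) = (p−1)(q−1) = 102·312 = 31824.
Need d with 257·d ≡ 1 (mod 31824). Apply the extended Euclidean algorithm:
31824 = 123·257 + 213
257 = 1·213 + 44
213 = 4·44 + 37
44 = 1·37 + 7
37 = 5·7 + 2
7 = 3·2 + 1
2 = 2·1 + 0
Back-substitute:
1 = 7 − 3·2
1 = −3·37 + 16·7
1 = 16·44 − 19·37
1 = −19·213 + 92·44
1 = 92·257 − 111·213
1 = −111·31824 + 13745·257
So 257·13745 ≡ 1 (mod 31824), hence d = 13745.

13745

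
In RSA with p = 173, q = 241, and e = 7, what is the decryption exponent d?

35383

φ(n) = (p−1)(q−1) = 172·240 = 41280.
Need d with 7·d ≡ 1 (mod 41280). Apply the extended Euclidean algorithm:
41280 = 5897*7 + 1
7 = 7*1 + 0
Back-substitute:
1 = 41280 − 5897·7
So 7·(-5897) ≡ 1 (mod 41280), hence d ≡ -5897 ≡ 35383 (mod 41280).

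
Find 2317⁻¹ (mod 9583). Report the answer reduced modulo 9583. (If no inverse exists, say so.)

Compute gcd(2317, 9583):
9583 = 4×2317 + 315
2317 = 7×315 + 112
315 = 2×112 + 91
112 = 1×91 + 21
91 = 4×21 + 7
21 = 3×7 + 0
The gcd is 7, not 1, hence no inverse exists.

no inverse exists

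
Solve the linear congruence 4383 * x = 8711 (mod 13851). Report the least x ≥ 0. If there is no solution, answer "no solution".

no solution

gcd(4383, 13851):
13851 = 3*4383 + 702
4383 = 6*702 + 171
702 = 4*171 + 18
171 = 9*18 + 9
18 = 2*9 + 0
gcd = 9, but 9 ∤ 8711, so the congruence has no solution.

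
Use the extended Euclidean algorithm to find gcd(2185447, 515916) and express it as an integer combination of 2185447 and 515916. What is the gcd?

Apply Euclid's algorithm to 2185447 and 515916:
2185447 = 4*515916 + 121783
515916 = 4*121783 + 28784
121783 = 4*28784 + 6647
28784 = 4*6647 + 2196
6647 = 3*2196 + 59
2196 = 37*59 + 13
59 = 4*13 + 7
13 = 1*7 + 6
7 = 1*6 + 1
6 = 6*1 + 0
gcd(2185447, 515916) = 1.
Back-substituting:
1 = 7 − 6
1 = −13 + 2·7
1 = 2·59 − 9·13
1 = −9·2196 + 335·59
1 = 335·6647 − 1014·2196
1 = −1014·28784 + 4391·6647
1 = 4391·121783 − 18578·28784
1 = −18578·515916 + 78703·121783
1 = 78703·2185447 − 333390·515916
So 1 = (78703)·2185447 + (-333390)·515916.

1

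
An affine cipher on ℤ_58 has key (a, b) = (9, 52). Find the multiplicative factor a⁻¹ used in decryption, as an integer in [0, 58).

13

Run Euclid on (58, 9):
58 = 6·9 + 4
9 = 2·4 + 1
4 = 4·1 + 0
gcd = 1, so the inverse exists. Back-substitute:
1 = 9 − 2·4
1 = −2·58 + 13·9
So 9·13 ≡ 1 (mod 58).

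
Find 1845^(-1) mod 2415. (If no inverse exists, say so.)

Compute gcd(1845, 2415):
2415 = 1*1845 + 570
1845 = 3*570 + 135
570 = 4*135 + 30
135 = 4*30 + 15
30 = 2*15 + 0
Since gcd = 15 > 1, 1845 is not a unit mod 2415.

no inverse exists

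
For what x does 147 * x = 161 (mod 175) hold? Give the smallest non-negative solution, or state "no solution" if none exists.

13

First find gcd(147, 175):
175 = 1·147 + 28
147 = 5·28 + 7
28 = 4·7 + 0
gcd = 7 and 7 | 161, so solutions exist. Divide through by 7: 21x ≡ 23 (mod 25).
Now find 21⁻¹ mod 25:
25 = 1×21 + 4
21 = 5×4 + 1
4 = 4×1 + 0
Back-substitute:
1 = 21 − 5·4
1 = −5·25 + 6·21
So 21⁻¹ ≡ 6 (mod 25).
Then x ≡ 6·23 ≡ 13 (mod 25); the smallest non-negative solution is x = 13.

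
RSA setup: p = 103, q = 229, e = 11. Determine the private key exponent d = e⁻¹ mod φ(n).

10571

φ(n) = (p−1)(q−1) = 102·228 = 23256.
Need d with 11·d ≡ 1 (mod 23256). Apply the extended Euclidean algorithm:
23256 = 2114×11 + 2
11 = 5×2 + 1
2 = 2×1 + 0
Back-substitute:
1 = 11 − 5·2
1 = −5·23256 + 10571·11
So 11·10571 ≡ 1 (mod 23256), hence d = 10571.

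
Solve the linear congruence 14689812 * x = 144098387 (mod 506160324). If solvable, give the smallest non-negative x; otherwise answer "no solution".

no solution

gcd(14689812, 506160324):
506160324 = 34*14689812 + 6706716
14689812 = 2*6706716 + 1276380
6706716 = 5*1276380 + 324816
1276380 = 3*324816 + 301932
324816 = 1*301932 + 22884
301932 = 13*22884 + 4440
22884 = 5*4440 + 684
4440 = 6*684 + 336
684 = 2*336 + 12
336 = 28*12 + 0
gcd = 12, but 12 ∤ 144098387, so the congruence has no solution.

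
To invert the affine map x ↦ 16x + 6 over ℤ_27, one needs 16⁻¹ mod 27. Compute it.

22

gcd(27, 16) by repeated division:
27 = 1·16 + 11
16 = 1·11 + 5
11 = 2·5 + 1
5 = 5·1 + 0
The gcd is 1. Working backward:
1 = 11 − 2·5
1 = −2·16 + 3·11
1 = 3·27 − 5·16
Thus 16·(-5) ≡ 1 (mod 27); reducing, -5 mod 27 = 22.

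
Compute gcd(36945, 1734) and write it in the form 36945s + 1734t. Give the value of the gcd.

3

Apply Euclid's algorithm to 36945 and 1734:
36945 = 21*1734 + 531
1734 = 3*531 + 141
531 = 3*141 + 108
141 = 1*108 + 33
108 = 3*33 + 9
33 = 3*9 + 6
9 = 1*6 + 3
6 = 2*3 + 0
gcd(36945, 1734) = 3.
Express as a combination:
3 = 9 − 6
3 = −33 + 4·9
3 = 4·108 − 13·33
3 = −13·141 + 17·108
3 = 17·531 − 64·141
3 = −64·1734 + 209·531
3 = 209·36945 − 4453·1734
So 3 = (209)·36945 + (-4453)·1734.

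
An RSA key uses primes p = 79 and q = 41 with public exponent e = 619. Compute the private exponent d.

φ(n) = (p−1)(q−1) = 78·40 = 3120.
Need d with 619·d ≡ 1 (mod 3120). Apply the extended Euclidean algorithm:
3120 = 5*619 + 25
619 = 24*25 + 19
25 = 1*19 + 6
19 = 3*6 + 1
6 = 6*1 + 0
Back-substitute:
1 = 19 − 3·6
1 = −3·25 + 4·19
1 = 4·619 − 99·25
1 = −99·3120 + 499·619
So 619·499 ≡ 1 (mod 3120), hence d = 499.

499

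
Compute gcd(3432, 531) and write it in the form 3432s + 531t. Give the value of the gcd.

Apply Euclid's algorithm to 3432 and 531:
3432 = 6·531 + 246
531 = 2·246 + 39
246 = 6·39 + 12
39 = 3·12 + 3
12 = 4·3 + 0
gcd(3432, 531) = 3.
Back-substituting:
3 = 39 − 3·12
3 = −3·246 + 19·39
3 = 19·531 − 41·246
3 = −41·3432 + 265·531
So 3 = (-41)·3432 + (265)·531.

3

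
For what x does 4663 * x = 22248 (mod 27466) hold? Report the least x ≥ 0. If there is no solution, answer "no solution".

23006

First find gcd(4663, 27466):
27466 = 5×4663 + 4151
4663 = 1×4151 + 512
4151 = 8×512 + 55
512 = 9×55 + 17
55 = 3×17 + 4
17 = 4×4 + 1
4 = 4×1 + 0
gcd = 1, so a unique solution mod 27466 exists.
Back-substitute for the Bézout coefficients:
1 = 17 − 4·4
1 = −4·55 + 13·17
1 = 13·512 − 121·55
1 = −121·4151 + 981·512
1 = 981·4663 − 1102·4151
1 = −1102·27466 + 6491·4663
So 4663·(6491) ≡ 1 (mod 27466), giving 4663⁻¹ ≡ 6491.
x ≡ 4663⁻¹·22248 ≡ 6491·22248 ≡ 23006 (mod 27466).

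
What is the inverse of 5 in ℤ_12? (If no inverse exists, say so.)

5

gcd(12, 5) by repeated division:
12 = 2*5 + 2
5 = 2*2 + 1
2 = 2*1 + 0
Since gcd(5, 12) = 1, back-substitute to write 1 as a combination:
1 = 5 − 2·2
1 = −2·12 + 5·5
So 5·5 ≡ 1 (mod 12).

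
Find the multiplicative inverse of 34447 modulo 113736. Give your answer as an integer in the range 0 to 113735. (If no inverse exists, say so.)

Compute gcd(34447, 113736):
113736 = 3·34447 + 10395
34447 = 3·10395 + 3262
10395 = 3·3262 + 609
3262 = 5·609 + 217
609 = 2·217 + 175
217 = 1·175 + 42
175 = 4·42 + 7
42 = 6·7 + 0
The gcd is 7, not 1, hence no inverse exists.

no inverse exists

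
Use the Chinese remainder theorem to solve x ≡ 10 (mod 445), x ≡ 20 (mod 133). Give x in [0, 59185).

2680

Write x = 10 + 445·k. Then 445·k ≡ 20 − 10 ≡ 10 (mod 133).
Need 445⁻¹ mod 133. Extended Euclid on (133, 46):
133 = 2×46 + 41
46 = 1×41 + 5
41 = 8×5 + 1
5 = 5×1 + 0
Back-substitute:
1 = 41 − 8·5
1 = −8·46 + 9·41
1 = 9·133 − 26·46
445⁻¹ ≡ 107 (mod 133), so k ≡ 107·10 ≡ 6 (mod 133).
x = 10 + 445·6 = 2680.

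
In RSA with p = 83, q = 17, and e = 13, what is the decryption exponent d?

φ(n) = (p−1)(q−1) = 82·16 = 1312.
Need d with 13·d ≡ 1 (mod 1312). Apply the extended Euclidean algorithm:
1312 = 100·13 + 12
13 = 1·12 + 1
12 = 12·1 + 0
Back-substitute:
1 = 13 − 12
1 = −1312 + 101·13
So 13·101 ≡ 1 (mod 1312), hence d = 101.

101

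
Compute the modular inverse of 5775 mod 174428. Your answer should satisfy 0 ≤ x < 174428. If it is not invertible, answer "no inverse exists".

56119

Extended Euclidean algorithm:
174428 = 30·5775 + 1178
5775 = 4·1178 + 1063
1178 = 1·1063 + 115
1063 = 9·115 + 28
115 = 4·28 + 3
28 = 9·3 + 1
3 = 3·1 + 0
The gcd is 1. Working backward:
1 = 28 − 9·3
1 = −9·115 + 37·28
1 = 37·1063 − 342·115
1 = −342·1178 + 379·1063
1 = 379·5775 − 1858·1178
1 = −1858·174428 + 56119·5775
So 5775·56119 ≡ 1 (mod 174428).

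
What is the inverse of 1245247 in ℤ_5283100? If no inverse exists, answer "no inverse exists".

1586983

gcd(5283100, 1245247) by repeated division:
5283100 = 4*1245247 + 302112
1245247 = 4*302112 + 36799
302112 = 8*36799 + 7720
36799 = 4*7720 + 5919
7720 = 1*5919 + 1801
5919 = 3*1801 + 516
1801 = 3*516 + 253
516 = 2*253 + 10
253 = 25*10 + 3
10 = 3*3 + 1
3 = 3*1 + 0
gcd = 1, so the inverse exists. Back-substitute:
1 = 10 − 3·3
1 = −3·253 + 76·10
1 = 76·516 − 155·253
1 = −155·1801 + 541·516
1 = 541·5919 − 1778·1801
1 = −1778·7720 + 2319·5919
1 = 2319·36799 − 11054·7720
1 = −11054·302112 + 90751·36799
1 = 90751·1245247 − 374058·302112
1 = −374058·5283100 + 1586983·1245247
So 1245247·1586983 ≡ 1 (mod 5283100).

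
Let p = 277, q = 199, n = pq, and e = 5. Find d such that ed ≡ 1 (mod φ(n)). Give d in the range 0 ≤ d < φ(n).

φ(n) = (p−1)(q−1) = 276·198 = 54648.
Need d with 5·d ≡ 1 (mod 54648). Apply the extended Euclidean algorithm:
54648 = 10929×5 + 3
5 = 1×3 + 2
3 = 1×2 + 1
2 = 2×1 + 0
Back-substitute:
1 = 3 − 2
1 = −5 + 2·3
1 = 2·54648 − 21859·5
So 5·(-21859) ≡ 1 (mod 54648), hence d ≡ -21859 ≡ 32789 (mod 54648).

32789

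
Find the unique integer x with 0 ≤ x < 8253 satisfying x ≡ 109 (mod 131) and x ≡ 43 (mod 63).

1681

Write x = 109 + 131·k. Then 131·k ≡ 43 − 109 ≡ 60 (mod 63).
Need 131⁻¹ mod 63. Extended Euclid on (63, 5):
63 = 12*5 + 3
5 = 1*3 + 2
3 = 1*2 + 1
2 = 2*1 + 0
Back-substitute:
1 = 3 − 2
1 = −5 + 2·3
1 = 2·63 − 25·5
131⁻¹ ≡ 38 (mod 63), so k ≡ 38·60 ≡ 12 (mod 63).
x = 109 + 131·12 = 1681.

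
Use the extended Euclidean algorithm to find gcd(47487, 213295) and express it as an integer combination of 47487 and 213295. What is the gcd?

Euclidean algorithm:
213295 = 4·47487 + 23347
47487 = 2·23347 + 793
23347 = 29·793 + 350
793 = 2·350 + 93
350 = 3·93 + 71
93 = 1·71 + 22
71 = 3·22 + 5
22 = 4·5 + 2
5 = 2·2 + 1
2 = 2·1 + 0
gcd(47487, 213295) = 1.
Working backward:
1 = 5 − 2·2
1 = −2·22 + 9·5
1 = 9·71 − 29·22
1 = −29·93 + 38·71
1 = 38·350 − 143·93
1 = −143·793 + 324·350
1 = 324·23347 − 9539·793
1 = −9539·47487 + 19402·23347
1 = 19402·213295 − 87147·47487
So 1 = (19402)·213295 + (-87147)·47487.

1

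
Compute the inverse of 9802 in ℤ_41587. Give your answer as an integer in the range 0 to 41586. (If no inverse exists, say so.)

Compute gcd(9802, 41587):
41587 = 4·9802 + 2379
9802 = 4·2379 + 286
2379 = 8·286 + 91
286 = 3·91 + 13
91 = 7·13 + 0
The gcd is 13, not 1, hence no inverse exists.

no inverse exists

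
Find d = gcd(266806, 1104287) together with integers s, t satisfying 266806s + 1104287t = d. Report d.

1

Euclidean algorithm:
1104287 = 4*266806 + 37063
266806 = 7*37063 + 7365
37063 = 5*7365 + 238
7365 = 30*238 + 225
238 = 1*225 + 13
225 = 17*13 + 4
13 = 3*4 + 1
4 = 4*1 + 0
gcd(266806, 1104287) = 1.
Express as a combination:
1 = 13 − 3·4
1 = −3·225 + 52·13
1 = 52·238 − 55·225
1 = −55·7365 + 1702·238
1 = 1702·37063 − 8565·7365
1 = −8565·266806 + 61657·37063
1 = 61657·1104287 − 255193·266806
So 1 = (61657)·1104287 + (-255193)·266806.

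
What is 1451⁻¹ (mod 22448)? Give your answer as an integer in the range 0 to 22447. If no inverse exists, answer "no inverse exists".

Extended Euclidean algorithm:
22448 = 15·1451 + 683
1451 = 2·683 + 85
683 = 8·85 + 3
85 = 28·3 + 1
3 = 3·1 + 0
The gcd is 1. Working backward:
1 = 85 − 28·3
1 = −28·683 + 225·85
1 = 225·1451 − 478·683
1 = −478·22448 + 7395·1451
So 1451·7395 ≡ 1 (mod 22448).

7395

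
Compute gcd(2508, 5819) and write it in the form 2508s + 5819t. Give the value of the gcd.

11

Euclidean algorithm:
5819 = 2*2508 + 803
2508 = 3*803 + 99
803 = 8*99 + 11
99 = 9*11 + 0
gcd(2508, 5819) = 11.
Back-substituting:
11 = 803 − 8·99
11 = −8·2508 + 25·803
11 = 25·5819 − 58·2508
So 11 = (25)·5819 + (-58)·2508.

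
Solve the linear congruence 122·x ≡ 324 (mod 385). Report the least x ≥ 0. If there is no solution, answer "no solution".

First find gcd(122, 385):
385 = 3*122 + 19
122 = 6*19 + 8
19 = 2*8 + 3
8 = 2*3 + 2
3 = 1*2 + 1
2 = 2*1 + 0
gcd = 1, so a unique solution mod 385 exists.
Back-substitute for the Bézout coefficients:
1 = 3 − 2
1 = −8 + 3·3
1 = 3·19 − 7·8
1 = −7·122 + 45·19
1 = 45·385 − 142·122
So 122·(-142) ≡ 1 (mod 385), giving 122⁻¹ ≡ 243.
x ≡ 122⁻¹·324 ≡ 243·324 ≡ 192 (mod 385).

192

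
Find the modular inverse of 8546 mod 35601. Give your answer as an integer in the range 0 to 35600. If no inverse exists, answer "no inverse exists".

Run Euclid on (35601, 8546):
35601 = 4·8546 + 1417
8546 = 6·1417 + 44
1417 = 32·44 + 9
44 = 4·9 + 8
9 = 1·8 + 1
8 = 8·1 + 0
The gcd is 1. Working backward:
1 = 9 − 8
1 = −44 + 5·9
1 = 5·1417 − 161·44
1 = −161·8546 + 971·1417
1 = 971·35601 − 4045·8546
Thus 8546·(-4045) ≡ 1 (mod 35601); reducing, -4045 mod 35601 = 31556.

31556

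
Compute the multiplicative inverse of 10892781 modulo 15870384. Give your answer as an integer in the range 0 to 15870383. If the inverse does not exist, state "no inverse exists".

Euclidean algorithm on 15870384, 10892781:
15870384 = 1·10892781 + 4977603
10892781 = 2·4977603 + 937575
4977603 = 5·937575 + 289728
937575 = 3·289728 + 68391
289728 = 4·68391 + 16164
68391 = 4·16164 + 3735
16164 = 4·3735 + 1224
3735 = 3·1224 + 63
1224 = 19·63 + 27
63 = 2·27 + 9
27 = 3·9 + 0
Since gcd = 9 > 1, 10892781 is not a unit mod 15870384.

no inverse exists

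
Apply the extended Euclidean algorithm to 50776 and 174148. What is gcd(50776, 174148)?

Apply Euclid's algorithm to 174148 and 50776:
174148 = 3×50776 + 21820
50776 = 2×21820 + 7136
21820 = 3×7136 + 412
7136 = 17×412 + 132
412 = 3×132 + 16
132 = 8×16 + 4
16 = 4×4 + 0
gcd(50776, 174148) = 4.
Working backward:
4 = 132 − 8·16
4 = −8·412 + 25·132
4 = 25·7136 − 433·412
4 = −433·21820 + 1324·7136
4 = 1324·50776 − 3081·21820
4 = −3081·174148 + 10567·50776
So 4 = (-3081)·174148 + (10567)·50776.

4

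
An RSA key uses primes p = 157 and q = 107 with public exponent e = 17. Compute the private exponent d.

φ(n) = (p−1)(q−1) = 156·106 = 16536.
Need d with 17·d ≡ 1 (mod 16536). Apply the extended Euclidean algorithm:
16536 = 972·17 + 12
17 = 1·12 + 5
12 = 2·5 + 2
5 = 2·2 + 1
2 = 2·1 + 0
Back-substitute:
1 = 5 − 2·2
1 = −2·12 + 5·5
1 = 5·17 − 7·12
1 = −7·16536 + 6809·17
So 17·6809 ≡ 1 (mod 16536), hence d = 6809.

6809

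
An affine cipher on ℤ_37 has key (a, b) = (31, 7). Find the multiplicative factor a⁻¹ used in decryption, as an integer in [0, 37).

6

gcd(37, 31) by repeated division:
37 = 1×31 + 6
31 = 5×6 + 1
6 = 6×1 + 0
The gcd is 1. Working backward:
1 = 31 − 5·6
1 = −5·37 + 6·31
So 31·6 ≡ 1 (mod 37).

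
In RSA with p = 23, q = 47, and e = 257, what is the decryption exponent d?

949

φ(n) = (p−1)(q−1) = 22·46 = 1012.
Need d with 257·d ≡ 1 (mod 1012). Apply the extended Euclidean algorithm:
1012 = 3*257 + 241
257 = 1*241 + 16
241 = 15*16 + 1
16 = 16*1 + 0
Back-substitute:
1 = 241 − 15·16
1 = −15·257 + 16·241
1 = 16·1012 − 63·257
So 257·(-63) ≡ 1 (mod 1012), hence d ≡ -63 ≡ 949 (mod 1012).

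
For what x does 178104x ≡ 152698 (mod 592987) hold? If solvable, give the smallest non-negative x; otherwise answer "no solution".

459950

First find gcd(178104, 592987):
592987 = 3×178104 + 58675
178104 = 3×58675 + 2079
58675 = 28×2079 + 463
2079 = 4×463 + 227
463 = 2×227 + 9
227 = 25×9 + 2
9 = 4×2 + 1
2 = 2×1 + 0
gcd = 1, so a unique solution mod 592987 exists.
Back-substitute for the Bézout coefficients:
1 = 9 − 4·2
1 = −4·227 + 101·9
1 = 101·463 − 206·227
1 = −206·2079 + 925·463
1 = 925·58675 − 26106·2079
1 = −26106·178104 + 79243·58675
1 = 79243·592987 − 263835·178104
So 178104·(-263835) ≡ 1 (mod 592987), giving 178104⁻¹ ≡ 329152.
x ≡ 178104⁻¹·152698 ≡ 329152·152698 ≡ 459950 (mod 592987).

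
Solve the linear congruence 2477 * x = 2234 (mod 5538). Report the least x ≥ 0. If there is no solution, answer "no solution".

5170

First find gcd(2477, 5538):
5538 = 2·2477 + 584
2477 = 4·584 + 141
584 = 4·141 + 20
141 = 7·20 + 1
20 = 20·1 + 0
gcd = 1, so a unique solution mod 5538 exists.
Back-substitute for the Bézout coefficients:
1 = 141 − 7·20
1 = −7·584 + 29·141
1 = 29·2477 − 123·584
1 = −123·5538 + 275·2477
So 2477·(275) ≡ 1 (mod 5538), giving 2477⁻¹ ≡ 275.
x ≡ 2477⁻¹·2234 ≡ 275·2234 ≡ 5170 (mod 5538).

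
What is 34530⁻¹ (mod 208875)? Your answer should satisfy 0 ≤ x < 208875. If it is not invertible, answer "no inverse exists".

no inverse exists

Euclidean algorithm on 208875, 34530:
208875 = 6·34530 + 1695
34530 = 20·1695 + 630
1695 = 2·630 + 435
630 = 1·435 + 195
435 = 2·195 + 45
195 = 4·45 + 15
45 = 3·15 + 0
gcd(34530, 208875) = 15 ≠ 1, so 34530 has no multiplicative inverse modulo 208875.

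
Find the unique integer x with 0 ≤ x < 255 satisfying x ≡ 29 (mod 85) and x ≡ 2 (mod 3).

29

Write x = 29 + 85·k. Then 85·k ≡ 2 − 29 ≡ 0 (mod 3).
Need 85⁻¹ mod 3. Extended Euclid on (3, 1):
3 = 3·1 + 0
85⁻¹ ≡ 1 (mod 3), so k ≡ 1·0 ≡ 0 (mod 3).
x = 29 + 85·0 = 29.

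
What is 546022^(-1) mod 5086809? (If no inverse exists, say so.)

Apply the Euclidean algorithm to 5086809 and 546022:
5086809 = 9×546022 + 172611
546022 = 3×172611 + 28189
172611 = 6×28189 + 3477
28189 = 8×3477 + 373
3477 = 9×373 + 120
373 = 3×120 + 13
120 = 9×13 + 3
13 = 4×3 + 1
3 = 3×1 + 0
The gcd is 1. Working backward:
1 = 13 − 4·3
1 = −4·120 + 37·13
1 = 37·373 − 115·120
1 = −115·3477 + 1072·373
1 = 1072·28189 − 8691·3477
1 = −8691·172611 + 53218·28189
1 = 53218·546022 − 168345·172611
1 = −168345·5086809 + 1568323·546022
So 546022·1568323 ≡ 1 (mod 5086809).

1568323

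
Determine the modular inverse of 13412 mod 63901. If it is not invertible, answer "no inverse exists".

Run Euclid on (63901, 13412):
63901 = 4*13412 + 10253
13412 = 1*10253 + 3159
10253 = 3*3159 + 776
3159 = 4*776 + 55
776 = 14*55 + 6
55 = 9*6 + 1
6 = 6*1 + 0
The gcd is 1. Working backward:
1 = 55 − 9·6
1 = −9·776 + 127·55
1 = 127·3159 − 517·776
1 = −517·10253 + 1678·3159
1 = 1678·13412 − 2195·10253
1 = −2195·63901 + 10458·13412
So 13412·10458 ≡ 1 (mod 63901).

10458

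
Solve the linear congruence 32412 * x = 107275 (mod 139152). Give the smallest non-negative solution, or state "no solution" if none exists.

no solution

gcd(32412, 139152):
139152 = 4*32412 + 9504
32412 = 3*9504 + 3900
9504 = 2*3900 + 1704
3900 = 2*1704 + 492
1704 = 3*492 + 228
492 = 2*228 + 36
228 = 6*36 + 12
36 = 3*12 + 0
gcd = 12, but 12 ∤ 107275, so the congruence has no solution.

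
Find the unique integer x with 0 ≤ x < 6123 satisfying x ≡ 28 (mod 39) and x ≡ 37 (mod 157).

Write x = 28 + 39·k. Then 39·k ≡ 37 − 28 ≡ 9 (mod 157).
Need 39⁻¹ mod 157. Extended Euclid on (157, 39):
157 = 4·39 + 1
39 = 39·1 + 0
Back-substitute:
1 = 157 − 4·39
39⁻¹ ≡ 153 (mod 157), so k ≡ 153·9 ≡ 121 (mod 157).
x = 28 + 39·121 = 4747.

4747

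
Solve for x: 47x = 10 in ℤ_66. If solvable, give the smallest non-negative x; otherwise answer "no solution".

First find gcd(47, 66):
66 = 1×47 + 19
47 = 2×19 + 9
19 = 2×9 + 1
9 = 9×1 + 0
gcd = 1, so a unique solution mod 66 exists.
Back-substitute for the Bézout coefficients:
1 = 19 − 2·9
1 = −2·47 + 5·19
1 = 5·66 − 7·47
So 47·(-7) ≡ 1 (mod 66), giving 47⁻¹ ≡ 59.
x ≡ 47⁻¹·10 ≡ 59·10 ≡ 62 (mod 66).

62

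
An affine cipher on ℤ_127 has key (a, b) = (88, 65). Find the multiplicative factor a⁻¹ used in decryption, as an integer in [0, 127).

13

Extended Euclidean algorithm:
127 = 1*88 + 39
88 = 2*39 + 10
39 = 3*10 + 9
10 = 1*9 + 1
9 = 9*1 + 0
The gcd is 1. Working backward:
1 = 10 − 9
1 = −39 + 4·10
1 = 4·88 − 9·39
1 = −9·127 + 13·88
So 88·13 ≡ 1 (mod 127).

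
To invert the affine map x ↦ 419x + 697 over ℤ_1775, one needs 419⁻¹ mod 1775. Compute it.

1004

gcd(1775, 419) by repeated division:
1775 = 4×419 + 99
419 = 4×99 + 23
99 = 4×23 + 7
23 = 3×7 + 2
7 = 3×2 + 1
2 = 2×1 + 0
gcd = 1, so the inverse exists. Back-substitute:
1 = 7 − 3·2
1 = −3·23 + 10·7
1 = 10·99 − 43·23
1 = −43·419 + 182·99
1 = 182·1775 − 771·419
Thus 419·(-771) ≡ 1 (mod 1775); reducing, -771 mod 1775 = 1004.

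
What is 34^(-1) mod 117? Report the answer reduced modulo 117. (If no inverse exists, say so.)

31

Apply the Euclidean algorithm to 117 and 34:
117 = 3·34 + 15
34 = 2·15 + 4
15 = 3·4 + 3
4 = 1·3 + 1
3 = 3·1 + 0
The gcd is 1. Working backward:
1 = 4 − 3
1 = −15 + 4·4
1 = 4·34 − 9·15
1 = −9·117 + 31·34
So 34·31 ≡ 1 (mod 117).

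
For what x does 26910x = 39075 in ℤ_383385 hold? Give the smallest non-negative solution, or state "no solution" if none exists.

3264

First find gcd(26910, 383385):
383385 = 14·26910 + 6645
26910 = 4·6645 + 330
6645 = 20·330 + 45
330 = 7·45 + 15
45 = 3·15 + 0
gcd = 15 and 15 | 39075, so solutions exist. Divide through by 15: 1794x ≡ 2605 (mod 25559).
Now find 1794⁻¹ mod 25559:
25559 = 14·1794 + 443
1794 = 4·443 + 22
443 = 20·22 + 3
22 = 7·3 + 1
3 = 3·1 + 0
Back-substitute:
1 = 22 − 7·3
1 = −7·443 + 141·22
1 = 141·1794 − 571·443
1 = −571·25559 + 8135·1794
So 1794⁻¹ ≡ 8135 (mod 25559).
Then x ≡ 8135·2605 ≡ 3264 (mod 25559); the smallest non-negative solution is x = 3264.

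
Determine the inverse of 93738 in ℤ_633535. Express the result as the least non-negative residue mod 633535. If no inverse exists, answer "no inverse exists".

Apply the Euclidean algorithm to 633535 and 93738:
633535 = 6*93738 + 71107
93738 = 1*71107 + 22631
71107 = 3*22631 + 3214
22631 = 7*3214 + 133
3214 = 24*133 + 22
133 = 6*22 + 1
22 = 22*1 + 0
The gcd is 1. Working backward:
1 = 133 − 6·22
1 = −6·3214 + 145·133
1 = 145·22631 − 1021·3214
1 = −1021·71107 + 3208·22631
1 = 3208·93738 − 4229·71107
1 = −4229·633535 + 28582·93738
So 93738·28582 ≡ 1 (mod 633535).

28582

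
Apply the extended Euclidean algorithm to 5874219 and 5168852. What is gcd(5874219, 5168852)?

Repeated division:
5874219 = 1*5168852 + 705367
5168852 = 7*705367 + 231283
705367 = 3*231283 + 11518
231283 = 20*11518 + 923
11518 = 12*923 + 442
923 = 2*442 + 39
442 = 11*39 + 13
39 = 3*13 + 0
gcd(5874219, 5168852) = 13.
Back-substituting:
13 = 442 − 11·39
13 = −11·923 + 23·442
13 = 23·11518 − 287·923
13 = −287·231283 + 5763·11518
13 = 5763·705367 − 17576·231283
13 = −17576·5168852 + 128795·705367
13 = 128795·5874219 − 146371·5168852
So 13 = (128795)·5874219 + (-146371)·5168852.

13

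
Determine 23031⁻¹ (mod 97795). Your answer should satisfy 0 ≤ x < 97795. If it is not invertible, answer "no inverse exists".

87931

Run Euclid on (97795, 23031):
97795 = 4·23031 + 5671
23031 = 4·5671 + 347
5671 = 16·347 + 119
347 = 2·119 + 109
119 = 1·109 + 10
109 = 10·10 + 9
10 = 1·9 + 1
9 = 9·1 + 0
gcd = 1, so the inverse exists. Back-substitute:
1 = 10 − 9
1 = −109 + 11·10
1 = 11·119 − 12·109
1 = −12·347 + 35·119
1 = 35·5671 − 572·347
1 = −572·23031 + 2323·5671
1 = 2323·97795 − 9864·23031
So 23031·(-9864) ≡ 1 (mod 97795), and -9864 ≡ 87931 (mod 97795).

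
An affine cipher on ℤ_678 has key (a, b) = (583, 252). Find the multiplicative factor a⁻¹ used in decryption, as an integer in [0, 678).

157

Apply the Euclidean algorithm to 678 and 583:
678 = 1*583 + 95
583 = 6*95 + 13
95 = 7*13 + 4
13 = 3*4 + 1
4 = 4*1 + 0
The gcd is 1. Working backward:
1 = 13 − 3·4
1 = −3·95 + 22·13
1 = 22·583 − 135·95
1 = −135·678 + 157·583
So 583·157 ≡ 1 (mod 678).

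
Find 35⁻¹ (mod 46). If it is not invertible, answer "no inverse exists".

25

Run Euclid on (46, 35):
46 = 1·35 + 11
35 = 3·11 + 2
11 = 5·2 + 1
2 = 2·1 + 0
The gcd is 1. Working backward:
1 = 11 − 5·2
1 = −5·35 + 16·11
1 = 16·46 − 21·35
Thus 35·(-21) ≡ 1 (mod 46); reducing, -21 mod 46 = 25.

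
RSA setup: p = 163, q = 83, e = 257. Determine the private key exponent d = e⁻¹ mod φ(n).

φ(n) = (p−1)(q−1) = 162·82 = 13284.
Need d with 257·d ≡ 1 (mod 13284). Apply the extended Euclidean algorithm:
13284 = 51*257 + 177
257 = 1*177 + 80
177 = 2*80 + 17
80 = 4*17 + 12
17 = 1*12 + 5
12 = 2*5 + 2
5 = 2*2 + 1
2 = 2*1 + 0
Back-substitute:
1 = 5 − 2·2
1 = −2·12 + 5·5
1 = 5·17 − 7·12
1 = −7·80 + 33·17
1 = 33·177 − 73·80
1 = −73·257 + 106·177
1 = 106·13284 − 5479·257
So 257·(-5479) ≡ 1 (mod 13284), hence d ≡ -5479 ≡ 7805 (mod 13284).

7805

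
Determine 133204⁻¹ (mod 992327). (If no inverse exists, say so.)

Apply the Euclidean algorithm to 992327 and 133204:
992327 = 7·133204 + 59899
133204 = 2·59899 + 13406
59899 = 4·13406 + 6275
13406 = 2·6275 + 856
6275 = 7·856 + 283
856 = 3·283 + 7
283 = 40·7 + 3
7 = 2·3 + 1
3 = 3·1 + 0
Since gcd(133204, 992327) = 1, back-substitute to write 1 as a combination:
1 = 7 − 2·3
1 = −2·283 + 81·7
1 = 81·856 − 245·283
1 = −245·6275 + 1796·856
1 = 1796·13406 − 3837·6275
1 = −3837·59899 + 17144·13406
1 = 17144·133204 − 38125·59899
1 = −38125·992327 + 284019·133204
So 133204·284019 ≡ 1 (mod 992327).

284019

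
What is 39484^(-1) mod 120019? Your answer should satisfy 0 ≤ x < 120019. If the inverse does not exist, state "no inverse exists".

gcd(120019, 39484) by repeated division:
120019 = 3×39484 + 1567
39484 = 25×1567 + 309
1567 = 5×309 + 22
309 = 14×22 + 1
22 = 22×1 + 0
gcd = 1, so the inverse exists. Back-substitute:
1 = 309 − 14·22
1 = −14·1567 + 71·309
1 = 71·39484 − 1789·1567
1 = −1789·120019 + 5438·39484
So 39484·5438 ≡ 1 (mod 120019).

5438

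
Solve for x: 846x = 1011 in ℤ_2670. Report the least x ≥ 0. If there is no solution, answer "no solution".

gcd(846, 2670):
2670 = 3·846 + 132
846 = 6·132 + 54
132 = 2·54 + 24
54 = 2·24 + 6
24 = 4·6 + 0
gcd = 6, but 6 ∤ 1011, so the congruence has no solution.

no solution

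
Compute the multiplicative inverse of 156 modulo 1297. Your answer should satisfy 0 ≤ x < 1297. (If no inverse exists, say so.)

291

Run Euclid on (1297, 156):
1297 = 8*156 + 49
156 = 3*49 + 9
49 = 5*9 + 4
9 = 2*4 + 1
4 = 4*1 + 0
gcd = 1, so the inverse exists. Back-substitute:
1 = 9 − 2·4
1 = −2·49 + 11·9
1 = 11·156 − 35·49
1 = −35·1297 + 291·156
So 156·291 ≡ 1 (mod 1297).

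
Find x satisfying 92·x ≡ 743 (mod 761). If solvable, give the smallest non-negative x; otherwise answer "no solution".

First find gcd(92, 761):
761 = 8*92 + 25
92 = 3*25 + 17
25 = 1*17 + 8
17 = 2*8 + 1
8 = 8*1 + 0
gcd = 1, so a unique solution mod 761 exists.
Back-substitute for the Bézout coefficients:
1 = 17 − 2·8
1 = −2·25 + 3·17
1 = 3·92 − 11·25
1 = −11·761 + 91·92
So 92·(91) ≡ 1 (mod 761), giving 92⁻¹ ≡ 91.
x ≡ 92⁻¹·743 ≡ 91·743 ≡ 645 (mod 761).

645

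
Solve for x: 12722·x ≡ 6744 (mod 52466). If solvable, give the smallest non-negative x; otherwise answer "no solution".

First find gcd(12722, 52466):
52466 = 4·12722 + 1578
12722 = 8·1578 + 98
1578 = 16·98 + 10
98 = 9·10 + 8
10 = 1·8 + 2
8 = 4·2 + 0
gcd = 2 and 2 | 6744, so solutions exist. Divide through by 2: 6361x ≡ 3372 (mod 26233).
Now find 6361⁻¹ mod 26233:
26233 = 4*6361 + 789
6361 = 8*789 + 49
789 = 16*49 + 5
49 = 9*5 + 4
5 = 1*4 + 1
4 = 4*1 + 0
Back-substitute:
1 = 5 − 4
1 = −49 + 10·5
1 = 10·789 − 161·49
1 = −161·6361 + 1298·789
1 = 1298·26233 − 5353·6361
So 6361·(-5353) ≡ 1 (mod 26233), i.e. 6361⁻¹ ≡ 20880.
Then x ≡ 20880·3372 ≡ 24221 (mod 26233); the smallest non-negative solution is x = 24221.

24221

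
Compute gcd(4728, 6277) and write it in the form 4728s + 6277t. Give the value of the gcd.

Repeated division:
6277 = 1·4728 + 1549
4728 = 3·1549 + 81
1549 = 19·81 + 10
81 = 8·10 + 1
10 = 10·1 + 0
gcd(4728, 6277) = 1.
Working backward:
1 = 81 − 8·10
1 = −8·1549 + 153·81
1 = 153·4728 − 467·1549
1 = −467·6277 + 620·4728
So 1 = (-467)·6277 + (620)·4728.

1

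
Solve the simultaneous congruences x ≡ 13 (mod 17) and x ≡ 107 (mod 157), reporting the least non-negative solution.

421

Write x = 13 + 17·k. Then 17·k ≡ 107 − 13 ≡ 94 (mod 157).
Need 17⁻¹ mod 157. Extended Euclid on (157, 17):
157 = 9*17 + 4
17 = 4*4 + 1
4 = 4*1 + 0
Back-substitute:
1 = 17 − 4·4
1 = −4·157 + 37·17
17⁻¹ ≡ 37 (mod 157), so k ≡ 37·94 ≡ 24 (mod 157).
x = 13 + 17·24 = 421.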